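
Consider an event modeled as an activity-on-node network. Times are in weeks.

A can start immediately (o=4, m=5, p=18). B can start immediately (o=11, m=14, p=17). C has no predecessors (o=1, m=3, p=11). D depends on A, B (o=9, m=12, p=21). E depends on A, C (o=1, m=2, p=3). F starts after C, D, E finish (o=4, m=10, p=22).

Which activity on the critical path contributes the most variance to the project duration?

te_A = (4 + 4·5 + 18)/6 = 42/6 = 7; σ²_A = ((18−4)/6)² = 5.444
te_B = (11 + 4·14 + 17)/6 = 84/6 = 14; σ²_B = ((17−11)/6)² = 1.000
te_C = (1 + 4·3 + 11)/6 = 24/6 = 4; σ²_C = ((11−1)/6)² = 2.778
te_D = (9 + 4·12 + 21)/6 = 78/6 = 13; σ²_D = ((21−9)/6)² = 4.000
te_E = (1 + 4·2 + 3)/6 = 12/6 = 2; σ²_E = ((3−1)/6)² = 0.111
te_F = (4 + 4·10 + 22)/6 = 66/6 = 11; σ²_F = ((22−4)/6)² = 9.000

Forward pass:
ES_A = 0; EF_A = 7
ES_B = 0; EF_B = 14
ES_C = 0; EF_C = 4
ES_D = max(EF_A=7, EF_B=14) = 14; EF_D = 14+13 = 27
ES_E = max(EF_A=7, EF_C=4) = 7; EF_E = 7+2 = 9
ES_F = max(EF_C=4, EF_D=27, EF_E=9) = 27; EF_F = 27+11 = 38
Expected project duration μ = 38 weeks. Critical path: B → D → F.

Variances on critical path: σ²_B=1.000, σ²_D=4.000, σ²_F=9.000.
Largest is σ²_F = 9.000.

F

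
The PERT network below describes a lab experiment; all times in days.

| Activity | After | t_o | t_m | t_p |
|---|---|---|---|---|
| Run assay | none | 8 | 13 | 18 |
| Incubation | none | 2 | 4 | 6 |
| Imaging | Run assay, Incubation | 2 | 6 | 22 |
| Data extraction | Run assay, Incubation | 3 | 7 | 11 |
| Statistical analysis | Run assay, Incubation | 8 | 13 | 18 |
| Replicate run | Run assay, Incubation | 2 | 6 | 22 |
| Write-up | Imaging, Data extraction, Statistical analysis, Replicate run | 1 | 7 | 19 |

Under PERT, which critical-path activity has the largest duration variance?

te_Run assay = (8 + 4·13 + 18)/6 = 78/6 = 13; σ²_Run assay = ((18−8)/6)² = 2.778
te_Incubation = (2 + 4·4 + 6)/6 = 24/6 = 4; σ²_Incubation = ((6−2)/6)² = 0.444
te_Imaging = (2 + 4·6 + 22)/6 = 48/6 = 8; σ²_Imaging = ((22−2)/6)² = 11.111
te_Data extraction = (3 + 4·7 + 11)/6 = 42/6 = 7; σ²_Data extraction = ((11−3)/6)² = 1.778
te_Statistical analysis = (8 + 4·13 + 18)/6 = 78/6 = 13; σ²_Statistical analysis = ((18−8)/6)² = 2.778
te_Replicate run = (2 + 4·6 + 22)/6 = 48/6 = 8; σ²_Replicate run = ((22−2)/6)² = 11.111
te_Write-up = (1 + 4·7 + 19)/6 = 48/6 = 8; σ²_Write-up = ((19−1)/6)² = 9.000

Forward pass:
ES_Run assay = 0; EF_Run assay = 13
ES_Incubation = 0; EF_Incubation = 4
ES_Imaging = max(EF_Run assay=13, EF_Incubation=4) = 13; EF_Imaging = 13+8 = 21
ES_Data extraction = max(EF_Run assay=13, EF_Incubation=4) = 13; EF_Data extraction = 13+7 = 20
ES_Statistical analysis = max(EF_Run assay=13, EF_Incubation=4) = 13; EF_Statistical analysis = 13+13 = 26
ES_Replicate run = max(EF_Run assay=13, EF_Incubation=4) = 13; EF_Replicate run = 13+8 = 21
ES_Write-up = max(EF_Imaging=21, EF_Data extraction=20, EF_Statistical analysis=26, EF_Replicate run=21) = 26; EF_Write-up = 26+8 = 34
Expected project duration μ = 34 days. Critical path: Run assay → Statistical analysis → Write-up.

Variances on critical path: σ²_Run assay=2.778, σ²_Statistical analysis=2.778, σ²_Write-up=9.000.
Largest is σ²_Write-up = 9.000.

Write-up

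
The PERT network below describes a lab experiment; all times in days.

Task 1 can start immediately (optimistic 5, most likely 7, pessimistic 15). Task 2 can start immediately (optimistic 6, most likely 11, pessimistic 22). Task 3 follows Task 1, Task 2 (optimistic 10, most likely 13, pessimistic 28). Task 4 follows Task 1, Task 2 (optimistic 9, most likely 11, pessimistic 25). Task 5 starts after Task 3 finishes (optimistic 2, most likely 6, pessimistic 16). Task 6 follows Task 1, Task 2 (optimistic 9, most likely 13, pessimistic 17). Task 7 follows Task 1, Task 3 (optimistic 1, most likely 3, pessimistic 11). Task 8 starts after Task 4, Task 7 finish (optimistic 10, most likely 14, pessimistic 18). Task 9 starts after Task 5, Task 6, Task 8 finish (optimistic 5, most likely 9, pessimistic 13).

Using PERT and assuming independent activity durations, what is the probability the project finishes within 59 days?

te_Task 1 = (5 + 4·7 + 15)/6 = 48/6 = 8; σ²_Task 1 = ((15−5)/6)² = 2.778
te_Task 2 = (6 + 4·11 + 22)/6 = 72/6 = 12; σ²_Task 2 = ((22−6)/6)² = 7.111
te_Task 3 = (10 + 4·13 + 28)/6 = 90/6 = 15; σ²_Task 3 = ((28−10)/6)² = 9.000
te_Task 4 = (9 + 4·11 + 25)/6 = 78/6 = 13; σ²_Task 4 = ((25−9)/6)² = 7.111
te_Task 5 = (2 + 4·6 + 16)/6 = 42/6 = 7; σ²_Task 5 = ((16−2)/6)² = 5.444
te_Task 6 = (9 + 4·13 + 17)/6 = 78/6 = 13; σ²_Task 6 = ((17−9)/6)² = 1.778
te_Task 7 = (1 + 4·3 + 11)/6 = 24/6 = 4; σ²_Task 7 = ((11−1)/6)² = 2.778
te_Task 8 = (10 + 4·14 + 18)/6 = 84/6 = 14; σ²_Task 8 = ((18−10)/6)² = 1.778
te_Task 9 = (5 + 4·9 + 13)/6 = 54/6 = 9; σ²_Task 9 = ((13−5)/6)² = 1.778

Forward pass:
ES_Task 1 = 0; EF_Task 1 = 8
ES_Task 2 = 0; EF_Task 2 = 12
ES_Task 3 = max(EF_Task 1=8, EF_Task 2=12) = 12; EF_Task 3 = 12+15 = 27
ES_Task 4 = max(EF_Task 1=8, EF_Task 2=12) = 12; EF_Task 4 = 12+13 = 25
ES_Task 5 = 27; EF_Task 5 = 27+7 = 34
ES_Task 6 = max(EF_Task 1=8, EF_Task 2=12) = 12; EF_Task 6 = 12+13 = 25
ES_Task 7 = max(EF_Task 1=8, EF_Task 3=27) = 27; EF_Task 7 = 27+4 = 31
ES_Task 8 = max(EF_Task 4=25, EF_Task 7=31) = 31; EF_Task 8 = 31+14 = 45
ES_Task 9 = max(EF_Task 5=34, EF_Task 6=25, EF_Task 8=45) = 45; EF_Task 9 = 45+9 = 54
Expected project duration μ = 54 days. Critical path: Task 2 → Task 3 → Task 7 → Task 8 → Task 9.

Variance along critical path = 7.111 + 9.000 + 2.778 + 1.778 + 1.778 = 22.444; σ = √22.444 = 4.738 days.
Z = (59 − 54) / 4.738 = 1.055
P(T ≤ 59) = Φ(1.055) ≈ 0.854

0.854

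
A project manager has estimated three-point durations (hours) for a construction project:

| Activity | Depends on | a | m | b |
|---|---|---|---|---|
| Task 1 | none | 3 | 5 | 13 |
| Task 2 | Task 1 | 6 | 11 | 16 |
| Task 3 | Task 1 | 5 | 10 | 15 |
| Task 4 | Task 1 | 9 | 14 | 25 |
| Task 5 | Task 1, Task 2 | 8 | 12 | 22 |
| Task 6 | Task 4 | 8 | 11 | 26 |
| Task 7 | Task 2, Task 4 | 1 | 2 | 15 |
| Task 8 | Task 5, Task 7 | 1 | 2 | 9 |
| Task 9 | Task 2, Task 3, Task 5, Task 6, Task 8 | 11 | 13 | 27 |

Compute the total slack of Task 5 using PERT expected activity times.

1 hours

te_Task 1 = (3 + 4·5 + 13)/6 = 36/6 = 6
te_Task 2 = (6 + 4·11 + 16)/6 = 66/6 = 11
te_Task 3 = (5 + 4·10 + 15)/6 = 60/6 = 10
te_Task 4 = (9 + 4·14 + 25)/6 = 90/6 = 15
te_Task 5 = (8 + 4·12 + 22)/6 = 78/6 = 13
te_Task 6 = (8 + 4·11 + 26)/6 = 78/6 = 13
te_Task 7 = (1 + 4·2 + 15)/6 = 24/6 = 4
te_Task 8 = (1 + 4·2 + 9)/6 = 18/6 = 3
te_Task 9 = (11 + 4·13 + 27)/6 = 90/6 = 15

Forward pass:
ES_Task 1 = 0; EF_Task 1 = 6
ES_Task 2 = 6; EF_Task 2 = 6+11 = 17
ES_Task 3 = 6; EF_Task 3 = 6+10 = 16
ES_Task 4 = 6; EF_Task 4 = 6+15 = 21
ES_Task 5 = max(EF_Task 1=6, EF_Task 2=17) = 17; EF_Task 5 = 17+13 = 30
ES_Task 6 = 21; EF_Task 6 = 21+13 = 34
ES_Task 7 = max(EF_Task 2=17, EF_Task 4=21) = 21; EF_Task 7 = 21+4 = 25
ES_Task 8 = max(EF_Task 5=30, EF_Task 7=25) = 30; EF_Task 8 = 30+3 = 33
ES_Task 9 = max(EF_Task 2=17, EF_Task 3=16, EF_Task 5=30, EF_Task 6=34, EF_Task 8=33) = 34; EF_Task 9 = 34+15 = 49
Expected project duration μ = 49 hours. Critical path: Task 1 → Task 4 → Task 6 → Task 9.

Backward pass:
LF_Task 9 = 49; LS_Task 9 = 49−15 = 34
LF_Task 8 = LS_Task 9 = 34; LS_Task 8 = 34−3 = 31
LF_Task 7 = LS_Task 8 = 31; LS_Task 7 = 31−4 = 27
LF_Task 6 = LS_Task 9 = 34; LS_Task 6 = 34−13 = 21
LF_Task 5 = min(LS_Task 8=31, LS_Task 9=34) = 31; LS_Task 5 = 31−13 = 18
LF_Task 4 = min(LS_Task 6=21, LS_Task 7=27) = 21; LS_Task 4 = 21−15 = 6
LF_Task 3 = LS_Task 9 = 34; LS_Task 3 = 34−10 = 24
LF_Task 2 = min(LS_Task 5=18, LS_Task 7=27, LS_Task 9=34) = 18; LS_Task 2 = 18−11 = 7
LF_Task 1 = min(LS_Task 2=7, LS_Task 3=24, LS_Task 4=6, LS_Task 5=18) = 6; LS_Task 1 = 6−6 = 0
Slack_Task 5 = LS_Task 5 − ES_Task 5 = 18 − 17 = 1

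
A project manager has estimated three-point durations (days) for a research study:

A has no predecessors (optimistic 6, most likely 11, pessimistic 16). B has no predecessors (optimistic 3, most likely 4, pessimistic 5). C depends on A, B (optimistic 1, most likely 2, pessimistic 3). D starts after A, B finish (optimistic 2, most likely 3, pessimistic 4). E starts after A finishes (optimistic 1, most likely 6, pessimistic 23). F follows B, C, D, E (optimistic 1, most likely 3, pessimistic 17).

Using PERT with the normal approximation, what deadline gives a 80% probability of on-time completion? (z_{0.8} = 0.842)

te_A = (6 + 4·11 + 16)/6 = 66/6 = 11; σ²_A = ((16−6)/6)² = 2.778
te_B = (3 + 4·4 + 5)/6 = 24/6 = 4; σ²_B = ((5−3)/6)² = 0.111
te_C = (1 + 4·2 + 3)/6 = 12/6 = 2; σ²_C = ((3−1)/6)² = 0.111
te_D = (2 + 4·3 + 4)/6 = 18/6 = 3; σ²_D = ((4−2)/6)² = 0.111
te_E = (1 + 4·6 + 23)/6 = 48/6 = 8; σ²_E = ((23−1)/6)² = 13.444
te_F = (1 + 4·3 + 17)/6 = 30/6 = 5; σ²_F = ((17−1)/6)² = 7.111

Forward pass:
ES_A = 0; EF_A = 11
ES_B = 0; EF_B = 4
ES_C = max(EF_A=11, EF_B=4) = 11; EF_C = 11+2 = 13
ES_D = max(EF_A=11, EF_B=4) = 11; EF_D = 11+3 = 14
ES_E = 11; EF_E = 11+8 = 19
ES_F = max(EF_B=4, EF_C=13, EF_D=14, EF_E=19) = 19; EF_F = 19+5 = 24
Expected project duration μ = 24 days. Critical path: A → E → F.

Variance along critical path = 2.778 + 13.444 + 7.111 = 23.333; σ = 4.830 days.
D = μ + z·σ = 24 + 0.842·4.830 = 28.1 days

28.1 days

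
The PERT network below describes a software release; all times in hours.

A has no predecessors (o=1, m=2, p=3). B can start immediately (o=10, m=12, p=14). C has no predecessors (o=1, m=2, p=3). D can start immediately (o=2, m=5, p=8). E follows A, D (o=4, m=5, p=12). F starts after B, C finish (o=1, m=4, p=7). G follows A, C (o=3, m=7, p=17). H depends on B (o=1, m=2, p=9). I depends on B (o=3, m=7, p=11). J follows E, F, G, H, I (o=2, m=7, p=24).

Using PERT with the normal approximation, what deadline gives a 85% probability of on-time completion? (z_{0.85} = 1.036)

te_A = (1 + 4·2 + 3)/6 = 12/6 = 2; σ²_A = ((3−1)/6)² = 0.111
te_B = (10 + 4·12 + 14)/6 = 72/6 = 12; σ²_B = ((14−10)/6)² = 0.444
te_C = (1 + 4·2 + 3)/6 = 12/6 = 2; σ²_C = ((3−1)/6)² = 0.111
te_D = (2 + 4·5 + 8)/6 = 30/6 = 5; σ²_D = ((8−2)/6)² = 1.000
te_E = (4 + 4·5 + 12)/6 = 36/6 = 6; σ²_E = ((12−4)/6)² = 1.778
te_F = (1 + 4·4 + 7)/6 = 24/6 = 4; σ²_F = ((7−1)/6)² = 1.000
te_G = (3 + 4·7 + 17)/6 = 48/6 = 8; σ²_G = ((17−3)/6)² = 5.444
te_H = (1 + 4·2 + 9)/6 = 18/6 = 3; σ²_H = ((9−1)/6)² = 1.778
te_I = (3 + 4·7 + 11)/6 = 42/6 = 7; σ²_I = ((11−3)/6)² = 1.778
te_J = (2 + 4·7 + 24)/6 = 54/6 = 9; σ²_J = ((24−2)/6)² = 13.444

Forward pass:
ES_A = 0; EF_A = 2
ES_B = 0; EF_B = 12
ES_C = 0; EF_C = 2
ES_D = 0; EF_D = 5
ES_E = max(EF_A=2, EF_D=5) = 5; EF_E = 5+6 = 11
ES_F = max(EF_B=12, EF_C=2) = 12; EF_F = 12+4 = 16
ES_G = max(EF_A=2, EF_C=2) = 2; EF_G = 2+8 = 10
ES_H = 12; EF_H = 12+3 = 15
ES_I = 12; EF_I = 12+7 = 19
ES_J = max(EF_E=11, EF_F=16, EF_G=10, EF_H=15, EF_I=19) = 19; EF_J = 19+9 = 28
Expected project duration μ = 28 hours. Critical path: B → I → J.

Variance along critical path = 0.444 + 1.778 + 13.444 = 15.667; σ = 3.958 hours.
D = μ + z·σ = 28 + 1.036·3.958 = 32.1 hours

32.1 hours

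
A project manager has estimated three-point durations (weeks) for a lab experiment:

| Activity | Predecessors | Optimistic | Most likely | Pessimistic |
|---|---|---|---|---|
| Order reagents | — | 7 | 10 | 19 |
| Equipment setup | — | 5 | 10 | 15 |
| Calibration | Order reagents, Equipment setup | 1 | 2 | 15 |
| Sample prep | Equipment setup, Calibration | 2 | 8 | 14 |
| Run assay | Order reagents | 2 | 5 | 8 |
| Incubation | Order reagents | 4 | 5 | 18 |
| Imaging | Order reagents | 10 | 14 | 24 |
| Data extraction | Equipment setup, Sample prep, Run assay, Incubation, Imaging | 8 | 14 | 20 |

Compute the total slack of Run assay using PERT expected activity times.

te_Order reagents = (7 + 4·10 + 19)/6 = 66/6 = 11
te_Equipment setup = (5 + 4·10 + 15)/6 = 60/6 = 10
te_Calibration = (1 + 4·2 + 15)/6 = 24/6 = 4
te_Sample prep = (2 + 4·8 + 14)/6 = 48/6 = 8
te_Run assay = (2 + 4·5 + 8)/6 = 30/6 = 5
te_Incubation = (4 + 4·5 + 18)/6 = 42/6 = 7
te_Imaging = (10 + 4·14 + 24)/6 = 90/6 = 15
te_Data extraction = (8 + 4·14 + 20)/6 = 84/6 = 14

Forward pass:
ES_Order reagents = 0; EF_Order reagents = 11
ES_Equipment setup = 0; EF_Equipment setup = 10
ES_Calibration = max(EF_Order reagents=11, EF_Equipment setup=10) = 11; EF_Calibration = 11+4 = 15
ES_Sample prep = max(EF_Equipment setup=10, EF_Calibration=15) = 15; EF_Sample prep = 15+8 = 23
ES_Run assay = 11; EF_Run assay = 11+5 = 16
ES_Incubation = 11; EF_Incubation = 11+7 = 18
ES_Imaging = 11; EF_Imaging = 11+15 = 26
ES_Data extraction = max(EF_Equipment setup=10, EF_Sample prep=23, EF_Run assay=16, EF_Incubation=18, EF_Imaging=26) = 26; EF_Data extraction = 26+14 = 40
Expected project duration μ = 40 weeks. Critical path: Order reagents → Imaging → Data extraction.

Backward pass:
LF_Data extraction = 40; LS_Data extraction = 40−14 = 26
LF_Imaging = LS_Data extraction = 26; LS_Imaging = 26−15 = 11
LF_Incubation = LS_Data extraction = 26; LS_Incubation = 26−7 = 19
LF_Run assay = LS_Data extraction = 26; LS_Run assay = 26−5 = 21
LF_Sample prep = LS_Data extraction = 26; LS_Sample prep = 26−8 = 18
LF_Calibration = LS_Sample prep = 18; LS_Calibration = 18−4 = 14
LF_Equipment setup = min(LS_Calibration=14, LS_Sample prep=18, LS_Data extraction=26) = 14; LS_Equipment setup = 14−10 = 4
LF_Order reagents = min(LS_Calibration=14, LS_Run assay=21, LS_Incubation=19, LS_Imaging=11) = 11; LS_Order reagents = 11−11 = 0
Slack_Run assay = LS_Run assay − ES_Run assay = 21 − 11 = 10

10 weeks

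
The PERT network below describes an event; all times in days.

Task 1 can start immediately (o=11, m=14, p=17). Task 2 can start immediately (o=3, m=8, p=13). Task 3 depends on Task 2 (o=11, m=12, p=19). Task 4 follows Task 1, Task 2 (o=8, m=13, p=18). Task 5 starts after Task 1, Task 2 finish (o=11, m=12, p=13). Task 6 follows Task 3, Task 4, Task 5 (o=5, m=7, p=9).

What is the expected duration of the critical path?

34 days

te_Task 1 = (11 + 4·14 + 17)/6 = 84/6 = 14
te_Task 2 = (3 + 4·8 + 13)/6 = 48/6 = 8
te_Task 3 = (11 + 4·12 + 19)/6 = 78/6 = 13
te_Task 4 = (8 + 4·13 + 18)/6 = 78/6 = 13
te_Task 5 = (11 + 4·12 + 13)/6 = 72/6 = 12
te_Task 6 = (5 + 4·7 + 9)/6 = 42/6 = 7

Forward pass:
ES_Task 1 = 0; EF_Task 1 = 14
ES_Task 2 = 0; EF_Task 2 = 8
ES_Task 3 = 8; EF_Task 3 = 8+13 = 21
ES_Task 4 = max(EF_Task 1=14, EF_Task 2=8) = 14; EF_Task 4 = 14+13 = 27
ES_Task 5 = max(EF_Task 1=14, EF_Task 2=8) = 14; EF_Task 5 = 14+12 = 26
ES_Task 6 = max(EF_Task 3=21, EF_Task 4=27, EF_Task 5=26) = 27; EF_Task 6 = 27+7 = 34
Expected project duration μ = 34 days. Critical path: Task 1 → Task 4 → Task 6.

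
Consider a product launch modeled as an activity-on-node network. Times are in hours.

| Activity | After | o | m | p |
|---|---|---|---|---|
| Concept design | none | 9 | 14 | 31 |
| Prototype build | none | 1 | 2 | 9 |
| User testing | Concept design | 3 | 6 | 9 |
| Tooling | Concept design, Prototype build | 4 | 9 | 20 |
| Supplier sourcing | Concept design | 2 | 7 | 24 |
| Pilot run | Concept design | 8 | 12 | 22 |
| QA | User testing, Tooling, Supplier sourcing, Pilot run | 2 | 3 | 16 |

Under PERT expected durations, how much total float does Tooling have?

te_Concept design = (9 + 4·14 + 31)/6 = 96/6 = 16
te_Prototype build = (1 + 4·2 + 9)/6 = 18/6 = 3
te_User testing = (3 + 4·6 + 9)/6 = 36/6 = 6
te_Tooling = (4 + 4·9 + 20)/6 = 60/6 = 10
te_Supplier sourcing = (2 + 4·7 + 24)/6 = 54/6 = 9
te_Pilot run = (8 + 4·12 + 22)/6 = 78/6 = 13
te_QA = (2 + 4·3 + 16)/6 = 30/6 = 5

Forward pass:
ES_Concept design = 0; EF_Concept design = 16
ES_Prototype build = 0; EF_Prototype build = 3
ES_User testing = 16; EF_User testing = 16+6 = 22
ES_Tooling = max(EF_Concept design=16, EF_Prototype build=3) = 16; EF_Tooling = 16+10 = 26
ES_Supplier sourcing = 16; EF_Supplier sourcing = 16+9 = 25
ES_Pilot run = 16; EF_Pilot run = 16+13 = 29
ES_QA = max(EF_User testing=22, EF_Tooling=26, EF_Supplier sourcing=25, EF_Pilot run=29) = 29; EF_QA = 29+5 = 34
Expected project duration μ = 34 hours. Critical path: Concept design → Pilot run → QA.

Backward pass:
LF_QA = 34; LS_QA = 34−5 = 29
LF_Pilot run = LS_QA = 29; LS_Pilot run = 29−13 = 16
LF_Supplier sourcing = LS_QA = 29; LS_Supplier sourcing = 29−9 = 20
LF_Tooling = LS_QA = 29; LS_Tooling = 29−10 = 19
LF_User testing = LS_QA = 29; LS_User testing = 29−6 = 23
LF_Prototype build = LS_Tooling = 19; LS_Prototype build = 19−3 = 16
LF_Concept design = min(LS_User testing=23, LS_Tooling=19, LS_Supplier sourcing=20, LS_Pilot run=16) = 16; LS_Concept design = 16−16 = 0
Slack_Tooling = LS_Tooling − ES_Tooling = 19 − 16 = 3

3 hours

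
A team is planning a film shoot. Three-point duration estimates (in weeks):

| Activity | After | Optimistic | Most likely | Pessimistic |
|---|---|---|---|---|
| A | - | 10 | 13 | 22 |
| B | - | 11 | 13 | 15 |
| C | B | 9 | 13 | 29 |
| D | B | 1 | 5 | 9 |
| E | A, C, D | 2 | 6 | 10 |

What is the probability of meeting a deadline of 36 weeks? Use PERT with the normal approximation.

te_A = (10 + 4·13 + 22)/6 = 84/6 = 14; σ²_A = ((22−10)/6)² = 4.000
te_B = (11 + 4·13 + 15)/6 = 78/6 = 13; σ²_B = ((15−11)/6)² = 0.444
te_C = (9 + 4·13 + 29)/6 = 90/6 = 15; σ²_C = ((29−9)/6)² = 11.111
te_D = (1 + 4·5 + 9)/6 = 30/6 = 5; σ²_D = ((9−1)/6)² = 1.778
te_E = (2 + 4·6 + 10)/6 = 36/6 = 6; σ²_E = ((10−2)/6)² = 1.778

Forward pass:
ES_A = 0; EF_A = 14
ES_B = 0; EF_B = 13
ES_C = 13; EF_C = 13+15 = 28
ES_D = 13; EF_D = 13+5 = 18
ES_E = max(EF_A=14, EF_C=28, EF_D=18) = 28; EF_E = 28+6 = 34
Expected project duration μ = 34 weeks. Critical path: B → C → E.

Variance along critical path = 0.444 + 11.111 + 1.778 = 13.333; σ = √13.333 = 3.651 weeks.
Z = (36 − 34) / 3.651 = 0.548
P(T ≤ 36) = Φ(0.548) ≈ 0.708

0.708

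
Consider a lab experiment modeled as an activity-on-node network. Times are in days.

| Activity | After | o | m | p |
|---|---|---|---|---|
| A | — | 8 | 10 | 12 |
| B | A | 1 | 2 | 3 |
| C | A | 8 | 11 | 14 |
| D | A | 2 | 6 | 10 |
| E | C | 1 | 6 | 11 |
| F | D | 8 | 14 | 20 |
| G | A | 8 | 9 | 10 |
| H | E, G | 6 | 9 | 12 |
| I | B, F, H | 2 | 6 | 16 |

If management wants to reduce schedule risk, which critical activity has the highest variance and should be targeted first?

te_A = (8 + 4·10 + 12)/6 = 60/6 = 10; σ²_A = ((12−8)/6)² = 0.444
te_B = (1 + 4·2 + 3)/6 = 12/6 = 2; σ²_B = ((3−1)/6)² = 0.111
te_C = (8 + 4·11 + 14)/6 = 66/6 = 11; σ²_C = ((14−8)/6)² = 1.000
te_D = (2 + 4·6 + 10)/6 = 36/6 = 6; σ²_D = ((10−2)/6)² = 1.778
te_E = (1 + 4·6 + 11)/6 = 36/6 = 6; σ²_E = ((11−1)/6)² = 2.778
te_F = (8 + 4·14 + 20)/6 = 84/6 = 14; σ²_F = ((20−8)/6)² = 4.000
te_G = (8 + 4·9 + 10)/6 = 54/6 = 9; σ²_G = ((10−8)/6)² = 0.111
te_H = (6 + 4·9 + 12)/6 = 54/6 = 9; σ²_H = ((12−6)/6)² = 1.000
te_I = (2 + 4·6 + 16)/6 = 42/6 = 7; σ²_I = ((16−2)/6)² = 5.444

Forward pass:
ES_A = 0; EF_A = 10
ES_B = 10; EF_B = 10+2 = 12
ES_C = 10; EF_C = 10+11 = 21
ES_D = 10; EF_D = 10+6 = 16
ES_E = 21; EF_E = 21+6 = 27
ES_F = 16; EF_F = 16+14 = 30
ES_G = 10; EF_G = 10+9 = 19
ES_H = max(EF_E=27, EF_G=19) = 27; EF_H = 27+9 = 36
ES_I = max(EF_B=12, EF_F=30, EF_H=36) = 36; EF_I = 36+7 = 43
Expected project duration μ = 43 days. Critical path: A → C → E → H → I.

Variances on critical path: σ²_A=0.444, σ²_C=1.000, σ²_E=2.778, σ²_H=1.000, σ²_I=5.444.
Largest is σ²_I = 5.444.

I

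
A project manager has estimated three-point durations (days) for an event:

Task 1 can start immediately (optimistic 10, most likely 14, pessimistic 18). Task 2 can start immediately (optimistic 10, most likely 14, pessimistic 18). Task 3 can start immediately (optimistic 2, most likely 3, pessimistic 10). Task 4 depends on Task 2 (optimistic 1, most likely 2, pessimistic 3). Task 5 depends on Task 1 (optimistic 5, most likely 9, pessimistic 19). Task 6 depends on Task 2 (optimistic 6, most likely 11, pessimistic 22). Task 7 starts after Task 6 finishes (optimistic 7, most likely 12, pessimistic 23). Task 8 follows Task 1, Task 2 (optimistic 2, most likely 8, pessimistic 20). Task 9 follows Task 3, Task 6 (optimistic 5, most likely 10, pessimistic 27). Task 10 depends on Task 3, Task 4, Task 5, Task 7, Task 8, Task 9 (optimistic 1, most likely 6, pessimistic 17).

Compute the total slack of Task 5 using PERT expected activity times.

te_Task 1 = (10 + 4·14 + 18)/6 = 84/6 = 14
te_Task 2 = (10 + 4·14 + 18)/6 = 84/6 = 14
te_Task 3 = (2 + 4·3 + 10)/6 = 24/6 = 4
te_Task 4 = (1 + 4·2 + 3)/6 = 12/6 = 2
te_Task 5 = (5 + 4·9 + 19)/6 = 60/6 = 10
te_Task 6 = (6 + 4·11 + 22)/6 = 72/6 = 12
te_Task 7 = (7 + 4·12 + 23)/6 = 78/6 = 13
te_Task 8 = (2 + 4·8 + 20)/6 = 54/6 = 9
te_Task 9 = (5 + 4·10 + 27)/6 = 72/6 = 12
te_Task 10 = (1 + 4·6 + 17)/6 = 42/6 = 7

Forward pass:
ES_Task 1 = 0; EF_Task 1 = 14
ES_Task 2 = 0; EF_Task 2 = 14
ES_Task 3 = 0; EF_Task 3 = 4
ES_Task 4 = 14; EF_Task 4 = 14+2 = 16
ES_Task 5 = 14; EF_Task 5 = 14+10 = 24
ES_Task 6 = 14; EF_Task 6 = 14+12 = 26
ES_Task 7 = 26; EF_Task 7 = 26+13 = 39
ES_Task 8 = max(EF_Task 1=14, EF_Task 2=14) = 14; EF_Task 8 = 14+9 = 23
ES_Task 9 = max(EF_Task 3=4, EF_Task 6=26) = 26; EF_Task 9 = 26+12 = 38
ES_Task 10 = max(EF_Task 3=4, EF_Task 4=16, EF_Task 5=24, EF_Task 7=39, EF_Task 8=23, EF_Task 9=38) = 39; EF_Task 10 = 39+7 = 46
Expected project duration μ = 46 days. Critical path: Task 2 → Task 6 → Task 7 → Task 10.

Backward pass:
LF_Task 10 = 46; LS_Task 10 = 46−7 = 39
LF_Task 9 = LS_Task 10 = 39; LS_Task 9 = 39−12 = 27
LF_Task 8 = LS_Task 10 = 39; LS_Task 8 = 39−9 = 30
LF_Task 7 = LS_Task 10 = 39; LS_Task 7 = 39−13 = 26
LF_Task 6 = min(LS_Task 7=26, LS_Task 9=27) = 26; LS_Task 6 = 26−12 = 14
LF_Task 5 = LS_Task 10 = 39; LS_Task 5 = 39−10 = 29
LF_Task 4 = LS_Task 10 = 39; LS_Task 4 = 39−2 = 37
LF_Task 3 = min(LS_Task 9=27, LS_Task 10=39) = 27; LS_Task 3 = 27−4 = 23
LF_Task 2 = min(LS_Task 4=37, LS_Task 6=14, LS_Task 8=30) = 14; LS_Task 2 = 14−14 = 0
LF_Task 1 = min(LS_Task 5=29, LS_Task 8=30) = 29; LS_Task 1 = 29−14 = 15
Slack_Task 5 = LS_Task 5 − ES_Task 5 = 29 − 14 = 15

15 days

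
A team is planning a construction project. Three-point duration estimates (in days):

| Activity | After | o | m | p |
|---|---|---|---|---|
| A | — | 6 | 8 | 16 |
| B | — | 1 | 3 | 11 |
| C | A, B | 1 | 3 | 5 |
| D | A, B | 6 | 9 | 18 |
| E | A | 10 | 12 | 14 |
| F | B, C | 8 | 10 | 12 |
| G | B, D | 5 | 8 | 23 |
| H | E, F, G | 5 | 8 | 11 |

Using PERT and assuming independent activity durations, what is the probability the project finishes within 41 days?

te_A = (6 + 4·8 + 16)/6 = 54/6 = 9; σ²_A = ((16−6)/6)² = 2.778
te_B = (1 + 4·3 + 11)/6 = 24/6 = 4; σ²_B = ((11−1)/6)² = 2.778
te_C = (1 + 4·3 + 5)/6 = 18/6 = 3; σ²_C = ((5−1)/6)² = 0.444
te_D = (6 + 4·9 + 18)/6 = 60/6 = 10; σ²_D = ((18−6)/6)² = 4.000
te_E = (10 + 4·12 + 14)/6 = 72/6 = 12; σ²_E = ((14−10)/6)² = 0.444
te_F = (8 + 4·10 + 12)/6 = 60/6 = 10; σ²_F = ((12−8)/6)² = 0.444
te_G = (5 + 4·8 + 23)/6 = 60/6 = 10; σ²_G = ((23−5)/6)² = 9.000
te_H = (5 + 4·8 + 11)/6 = 48/6 = 8; σ²_H = ((11−5)/6)² = 1.000

Forward pass:
ES_A = 0; EF_A = 9
ES_B = 0; EF_B = 4
ES_C = max(EF_A=9, EF_B=4) = 9; EF_C = 9+3 = 12
ES_D = max(EF_A=9, EF_B=4) = 9; EF_D = 9+10 = 19
ES_E = 9; EF_E = 9+12 = 21
ES_F = max(EF_B=4, EF_C=12) = 12; EF_F = 12+10 = 22
ES_G = max(EF_B=4, EF_D=19) = 19; EF_G = 19+10 = 29
ES_H = max(EF_E=21, EF_F=22, EF_G=29) = 29; EF_H = 29+8 = 37
Expected project duration μ = 37 days. Critical path: A → D → G → H.

Variance along critical path = 2.778 + 4.000 + 9.000 + 1.000 = 16.778; σ = √16.778 = 4.096 days.
Z = (41 − 37) / 4.096 = 0.977
P(T ≤ 41) = Φ(0.977) ≈ 0.836

0.836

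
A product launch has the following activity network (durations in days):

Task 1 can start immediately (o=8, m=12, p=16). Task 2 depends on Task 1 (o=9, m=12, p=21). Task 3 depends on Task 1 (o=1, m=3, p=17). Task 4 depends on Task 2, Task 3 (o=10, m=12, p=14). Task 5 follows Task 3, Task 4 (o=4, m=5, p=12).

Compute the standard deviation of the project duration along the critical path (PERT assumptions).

te_Task 1 = (8 + 4·12 + 16)/6 = 72/6 = 12; σ²_Task 1 = ((16−8)/6)² = 1.778
te_Task 2 = (9 + 4·12 + 21)/6 = 78/6 = 13; σ²_Task 2 = ((21−9)/6)² = 4.000
te_Task 3 = (1 + 4·3 + 17)/6 = 30/6 = 5; σ²_Task 3 = ((17−1)/6)² = 7.111
te_Task 4 = (10 + 4·12 + 14)/6 = 72/6 = 12; σ²_Task 4 = ((14−10)/6)² = 0.444
te_Task 5 = (4 + 4·5 + 12)/6 = 36/6 = 6; σ²_Task 5 = ((12−4)/6)² = 1.778

Forward pass:
ES_Task 1 = 0; EF_Task 1 = 12
ES_Task 2 = 12; EF_Task 2 = 12+13 = 25
ES_Task 3 = 12; EF_Task 3 = 12+5 = 17
ES_Task 4 = max(EF_Task 2=25, EF_Task 3=17) = 25; EF_Task 4 = 25+12 = 37
ES_Task 5 = max(EF_Task 3=17, EF_Task 4=37) = 37; EF_Task 5 = 37+6 = 43
Expected project duration μ = 43 days. Critical path: Task 1 → Task 2 → Task 4 → Task 5.

Variance along critical path = 1.778 + 4.000 + 0.444 + 1.778 = 8.000
σ = √8.000 = 2.828 days

2.83 days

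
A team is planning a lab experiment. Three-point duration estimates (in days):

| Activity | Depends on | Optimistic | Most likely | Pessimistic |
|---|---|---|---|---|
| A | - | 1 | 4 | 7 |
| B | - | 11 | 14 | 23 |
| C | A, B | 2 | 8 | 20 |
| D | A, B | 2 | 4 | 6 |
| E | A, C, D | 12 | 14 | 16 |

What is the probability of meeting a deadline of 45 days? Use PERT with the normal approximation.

0.972

te_A = (1 + 4·4 + 7)/6 = 24/6 = 4; σ²_A = ((7−1)/6)² = 1.000
te_B = (11 + 4·14 + 23)/6 = 90/6 = 15; σ²_B = ((23−11)/6)² = 4.000
te_C = (2 + 4·8 + 20)/6 = 54/6 = 9; σ²_C = ((20−2)/6)² = 9.000
te_D = (2 + 4·4 + 6)/6 = 24/6 = 4; σ²_D = ((6−2)/6)² = 0.444
te_E = (12 + 4·14 + 16)/6 = 84/6 = 14; σ²_E = ((16−12)/6)² = 0.444

Forward pass:
ES_A = 0; EF_A = 4
ES_B = 0; EF_B = 15
ES_C = max(EF_A=4, EF_B=15) = 15; EF_C = 15+9 = 24
ES_D = max(EF_A=4, EF_B=15) = 15; EF_D = 15+4 = 19
ES_E = max(EF_A=4, EF_C=24, EF_D=19) = 24; EF_E = 24+14 = 38
Expected project duration μ = 38 days. Critical path: B → C → E.

Variance along critical path = 4.000 + 9.000 + 0.444 = 13.444; σ = √13.444 = 3.667 days.
Z = (45 − 38) / 3.667 = 1.909
P(T ≤ 45) = Φ(1.909) ≈ 0.972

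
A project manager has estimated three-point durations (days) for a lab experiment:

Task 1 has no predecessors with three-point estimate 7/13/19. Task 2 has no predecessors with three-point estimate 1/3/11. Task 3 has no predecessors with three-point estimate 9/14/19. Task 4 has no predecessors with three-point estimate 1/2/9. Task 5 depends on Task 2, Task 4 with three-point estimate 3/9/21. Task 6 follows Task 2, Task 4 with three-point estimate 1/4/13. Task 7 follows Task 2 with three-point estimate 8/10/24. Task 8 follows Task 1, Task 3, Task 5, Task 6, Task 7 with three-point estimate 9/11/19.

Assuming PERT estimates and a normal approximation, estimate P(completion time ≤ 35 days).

0.975

te_Task 1 = (7 + 4·13 + 19)/6 = 78/6 = 13; σ²_Task 1 = ((19−7)/6)² = 4.000
te_Task 2 = (1 + 4·3 + 11)/6 = 24/6 = 4; σ²_Task 2 = ((11−1)/6)² = 2.778
te_Task 3 = (9 + 4·14 + 19)/6 = 84/6 = 14; σ²_Task 3 = ((19−9)/6)² = 2.778
te_Task 4 = (1 + 4·2 + 9)/6 = 18/6 = 3; σ²_Task 4 = ((9−1)/6)² = 1.778
te_Task 5 = (3 + 4·9 + 21)/6 = 60/6 = 10; σ²_Task 5 = ((21−3)/6)² = 9.000
te_Task 6 = (1 + 4·4 + 13)/6 = 30/6 = 5; σ²_Task 6 = ((13−1)/6)² = 4.000
te_Task 7 = (8 + 4·10 + 24)/6 = 72/6 = 12; σ²_Task 7 = ((24−8)/6)² = 7.111
te_Task 8 = (9 + 4·11 + 19)/6 = 72/6 = 12; σ²_Task 8 = ((19−9)/6)² = 2.778

Forward pass:
ES_Task 1 = 0; EF_Task 1 = 13
ES_Task 2 = 0; EF_Task 2 = 4
ES_Task 3 = 0; EF_Task 3 = 14
ES_Task 4 = 0; EF_Task 4 = 3
ES_Task 5 = max(EF_Task 2=4, EF_Task 4=3) = 4; EF_Task 5 = 4+10 = 14
ES_Task 6 = max(EF_Task 2=4, EF_Task 4=3) = 4; EF_Task 6 = 4+5 = 9
ES_Task 7 = 4; EF_Task 7 = 4+12 = 16
ES_Task 8 = max(EF_Task 1=13, EF_Task 3=14, EF_Task 5=14, EF_Task 6=9, EF_Task 7=16) = 16; EF_Task 8 = 16+12 = 28
Expected project duration μ = 28 days. Critical path: Task 2 → Task 7 → Task 8.

Variance along critical path = 2.778 + 7.111 + 2.778 = 12.667; σ = √12.667 = 3.559 days.
Z = (35 − 28) / 3.559 = 1.967
P(T ≤ 35) = Φ(1.967) ≈ 0.975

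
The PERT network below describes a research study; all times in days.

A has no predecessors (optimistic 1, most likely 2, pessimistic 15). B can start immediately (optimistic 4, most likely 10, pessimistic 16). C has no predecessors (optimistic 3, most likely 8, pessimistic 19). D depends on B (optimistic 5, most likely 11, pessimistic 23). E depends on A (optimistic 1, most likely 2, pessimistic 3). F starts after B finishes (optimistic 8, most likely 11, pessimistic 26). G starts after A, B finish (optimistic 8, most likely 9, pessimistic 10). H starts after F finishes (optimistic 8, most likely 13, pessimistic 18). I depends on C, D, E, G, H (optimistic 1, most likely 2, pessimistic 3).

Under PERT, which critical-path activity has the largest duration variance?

F

te_A = (1 + 4·2 + 15)/6 = 24/6 = 4; σ²_A = ((15−1)/6)² = 5.444
te_B = (4 + 4·10 + 16)/6 = 60/6 = 10; σ²_B = ((16−4)/6)² = 4.000
te_C = (3 + 4·8 + 19)/6 = 54/6 = 9; σ²_C = ((19−3)/6)² = 7.111
te_D = (5 + 4·11 + 23)/6 = 72/6 = 12; σ²_D = ((23−5)/6)² = 9.000
te_E = (1 + 4·2 + 3)/6 = 12/6 = 2; σ²_E = ((3−1)/6)² = 0.111
te_F = (8 + 4·11 + 26)/6 = 78/6 = 13; σ²_F = ((26−8)/6)² = 9.000
te_G = (8 + 4·9 + 10)/6 = 54/6 = 9; σ²_G = ((10−8)/6)² = 0.111
te_H = (8 + 4·13 + 18)/6 = 78/6 = 13; σ²_H = ((18−8)/6)² = 2.778
te_I = (1 + 4·2 + 3)/6 = 12/6 = 2; σ²_I = ((3−1)/6)² = 0.111

Forward pass:
ES_A = 0; EF_A = 4
ES_B = 0; EF_B = 10
ES_C = 0; EF_C = 9
ES_D = 10; EF_D = 10+12 = 22
ES_E = 4; EF_E = 4+2 = 6
ES_F = 10; EF_F = 10+13 = 23
ES_G = max(EF_A=4, EF_B=10) = 10; EF_G = 10+9 = 19
ES_H = 23; EF_H = 23+13 = 36
ES_I = max(EF_C=9, EF_D=22, EF_E=6, EF_G=19, EF_H=36) = 36; EF_I = 36+2 = 38
Expected project duration μ = 38 days. Critical path: B → F → H → I.

Variances on critical path: σ²_B=4.000, σ²_F=9.000, σ²_H=2.778, σ²_I=0.111.
Largest is σ²_F = 9.000.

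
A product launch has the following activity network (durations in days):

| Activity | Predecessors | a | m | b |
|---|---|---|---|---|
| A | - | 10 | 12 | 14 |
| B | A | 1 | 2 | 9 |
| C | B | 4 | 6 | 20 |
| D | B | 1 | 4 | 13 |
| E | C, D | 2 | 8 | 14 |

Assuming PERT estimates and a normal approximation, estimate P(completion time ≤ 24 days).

te_A = (10 + 4·12 + 14)/6 = 72/6 = 12; σ²_A = ((14−10)/6)² = 0.444
te_B = (1 + 4·2 + 9)/6 = 18/6 = 3; σ²_B = ((9−1)/6)² = 1.778
te_C = (4 + 4·6 + 20)/6 = 48/6 = 8; σ²_C = ((20−4)/6)² = 7.111
te_D = (1 + 4·4 + 13)/6 = 30/6 = 5; σ²_D = ((13−1)/6)² = 4.000
te_E = (2 + 4·8 + 14)/6 = 48/6 = 8; σ²_E = ((14−2)/6)² = 4.000

Forward pass:
ES_A = 0; EF_A = 12
ES_B = 12; EF_B = 12+3 = 15
ES_C = 15; EF_C = 15+8 = 23
ES_D = 15; EF_D = 15+5 = 20
ES_E = max(EF_C=23, EF_D=20) = 23; EF_E = 23+8 = 31
Expected project duration μ = 31 days. Critical path: A → B → C → E.

Variance along critical path = 0.444 + 1.778 + 7.111 + 4.000 = 13.333; σ = √13.333 = 3.651 days.
Z = (24 − 31) / 3.651 = -1.917
P(T ≤ 24) = Φ(-1.917) ≈ 0.028

0.028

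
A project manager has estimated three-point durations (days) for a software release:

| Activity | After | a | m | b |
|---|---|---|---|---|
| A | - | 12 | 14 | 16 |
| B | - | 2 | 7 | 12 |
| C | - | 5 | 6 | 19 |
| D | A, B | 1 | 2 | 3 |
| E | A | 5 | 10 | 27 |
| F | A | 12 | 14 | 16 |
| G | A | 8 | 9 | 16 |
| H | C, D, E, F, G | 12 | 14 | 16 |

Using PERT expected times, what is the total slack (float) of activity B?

19 days

te_A = (12 + 4·14 + 16)/6 = 84/6 = 14
te_B = (2 + 4·7 + 12)/6 = 42/6 = 7
te_C = (5 + 4·6 + 19)/6 = 48/6 = 8
te_D = (1 + 4·2 + 3)/6 = 12/6 = 2
te_E = (5 + 4·10 + 27)/6 = 72/6 = 12
te_F = (12 + 4·14 + 16)/6 = 84/6 = 14
te_G = (8 + 4·9 + 16)/6 = 60/6 = 10
te_H = (12 + 4·14 + 16)/6 = 84/6 = 14

Forward pass:
ES_A = 0; EF_A = 14
ES_B = 0; EF_B = 7
ES_C = 0; EF_C = 8
ES_D = max(EF_A=14, EF_B=7) = 14; EF_D = 14+2 = 16
ES_E = 14; EF_E = 14+12 = 26
ES_F = 14; EF_F = 14+14 = 28
ES_G = 14; EF_G = 14+10 = 24
ES_H = max(EF_C=8, EF_D=16, EF_E=26, EF_F=28, EF_G=24) = 28; EF_H = 28+14 = 42
Expected project duration μ = 42 days. Critical path: A → F → H.

Backward pass:
LF_H = 42; LS_H = 42−14 = 28
LF_G = LS_H = 28; LS_G = 28−10 = 18
LF_F = LS_H = 28; LS_F = 28−14 = 14
LF_E = LS_H = 28; LS_E = 28−12 = 16
LF_D = LS_H = 28; LS_D = 28−2 = 26
LF_C = LS_H = 28; LS_C = 28−8 = 20
LF_B = LS_D = 26; LS_B = 26−7 = 19
LF_A = min(LS_D=26, LS_E=16, LS_F=14, LS_G=18) = 14; LS_A = 14−14 = 0
Slack_B = LS_B − ES_B = 19 − 0 = 19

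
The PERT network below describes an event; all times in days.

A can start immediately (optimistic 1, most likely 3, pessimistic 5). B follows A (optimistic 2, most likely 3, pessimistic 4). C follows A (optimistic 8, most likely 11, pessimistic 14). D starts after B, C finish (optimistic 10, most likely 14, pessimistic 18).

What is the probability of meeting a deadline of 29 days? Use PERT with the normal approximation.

te_A = (1 + 4·3 + 5)/6 = 18/6 = 3; σ²_A = ((5−1)/6)² = 0.444
te_B = (2 + 4·3 + 4)/6 = 18/6 = 3; σ²_B = ((4−2)/6)² = 0.111
te_C = (8 + 4·11 + 14)/6 = 66/6 = 11; σ²_C = ((14−8)/6)² = 1.000
te_D = (10 + 4·14 + 18)/6 = 84/6 = 14; σ²_D = ((18−10)/6)² = 1.778

Forward pass:
ES_A = 0; EF_A = 3
ES_B = 3; EF_B = 3+3 = 6
ES_C = 3; EF_C = 3+11 = 14
ES_D = max(EF_B=6, EF_C=14) = 14; EF_D = 14+14 = 28
Expected project duration μ = 28 days. Critical path: A → C → D.

Variance along critical path = 0.444 + 1.000 + 1.778 = 3.222; σ = √3.222 = 1.795 days.
Z = (29 − 28) / 1.795 = 0.557
P(T ≤ 29) = Φ(0.557) ≈ 0.711

0.711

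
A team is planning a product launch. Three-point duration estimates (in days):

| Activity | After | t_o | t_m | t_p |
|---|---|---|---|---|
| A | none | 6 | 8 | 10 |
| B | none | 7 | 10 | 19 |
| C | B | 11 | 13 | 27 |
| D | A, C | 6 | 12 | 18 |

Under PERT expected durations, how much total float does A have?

18 days

te_A = (6 + 4·8 + 10)/6 = 48/6 = 8
te_B = (7 + 4·10 + 19)/6 = 66/6 = 11
te_C = (11 + 4·13 + 27)/6 = 90/6 = 15
te_D = (6 + 4·12 + 18)/6 = 72/6 = 12

Forward pass:
ES_A = 0; EF_A = 8
ES_B = 0; EF_B = 11
ES_C = 11; EF_C = 11+15 = 26
ES_D = max(EF_A=8, EF_C=26) = 26; EF_D = 26+12 = 38
Expected project duration μ = 38 days. Critical path: B → C → D.

Backward pass:
LF_D = 38; LS_D = 38−12 = 26
LF_C = LS_D = 26; LS_C = 26−15 = 11
LF_B = LS_C = 11; LS_B = 11−11 = 0
LF_A = LS_D = 26; LS_A = 26−8 = 18
Slack_A = LS_A − ES_A = 18 − 0 = 18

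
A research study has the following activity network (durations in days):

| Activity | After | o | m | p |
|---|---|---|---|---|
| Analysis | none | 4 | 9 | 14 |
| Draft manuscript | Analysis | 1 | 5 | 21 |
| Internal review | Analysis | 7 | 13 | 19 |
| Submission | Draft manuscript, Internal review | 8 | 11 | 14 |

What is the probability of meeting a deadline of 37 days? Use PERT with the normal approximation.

te_Analysis = (4 + 4·9 + 14)/6 = 54/6 = 9; σ²_Analysis = ((14−4)/6)² = 2.778
te_Draft manuscript = (1 + 4·5 + 21)/6 = 42/6 = 7; σ²_Draft manuscript = ((21−1)/6)² = 11.111
te_Internal review = (7 + 4·13 + 19)/6 = 78/6 = 13; σ²_Internal review = ((19−7)/6)² = 4.000
te_Submission = (8 + 4·11 + 14)/6 = 66/6 = 11; σ²_Submission = ((14−8)/6)² = 1.000

Forward pass:
ES_Analysis = 0; EF_Analysis = 9
ES_Draft manuscript = 9; EF_Draft manuscript = 9+7 = 16
ES_Internal review = 9; EF_Internal review = 9+13 = 22
ES_Submission = max(EF_Draft manuscript=16, EF_Internal review=22) = 22; EF_Submission = 22+11 = 33
Expected project duration μ = 33 days. Critical path: Analysis → Internal review → Submission.

Variance along critical path = 2.778 + 4.000 + 1.000 = 7.778; σ = √7.778 = 2.789 days.
Z = (37 − 33) / 2.789 = 1.434
P(T ≤ 37) = Φ(1.434) ≈ 0.924

0.924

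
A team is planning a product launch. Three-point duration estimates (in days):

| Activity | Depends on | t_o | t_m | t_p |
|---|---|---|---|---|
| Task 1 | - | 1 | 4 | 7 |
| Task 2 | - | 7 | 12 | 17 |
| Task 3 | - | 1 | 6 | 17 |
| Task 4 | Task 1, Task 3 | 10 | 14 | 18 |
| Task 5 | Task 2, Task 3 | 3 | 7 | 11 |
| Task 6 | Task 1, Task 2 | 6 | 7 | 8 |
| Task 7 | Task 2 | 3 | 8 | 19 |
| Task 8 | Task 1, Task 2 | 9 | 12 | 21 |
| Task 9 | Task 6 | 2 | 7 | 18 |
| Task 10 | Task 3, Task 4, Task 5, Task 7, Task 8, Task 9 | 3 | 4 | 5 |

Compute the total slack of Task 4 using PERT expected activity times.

6 days

te_Task 1 = (1 + 4·4 + 7)/6 = 24/6 = 4
te_Task 2 = (7 + 4·12 + 17)/6 = 72/6 = 12
te_Task 3 = (1 + 4·6 + 17)/6 = 42/6 = 7
te_Task 4 = (10 + 4·14 + 18)/6 = 84/6 = 14
te_Task 5 = (3 + 4·7 + 11)/6 = 42/6 = 7
te_Task 6 = (6 + 4·7 + 8)/6 = 42/6 = 7
te_Task 7 = (3 + 4·8 + 19)/6 = 54/6 = 9
te_Task 8 = (9 + 4·12 + 21)/6 = 78/6 = 13
te_Task 9 = (2 + 4·7 + 18)/6 = 48/6 = 8
te_Task 10 = (3 + 4·4 + 5)/6 = 24/6 = 4

Forward pass:
ES_Task 1 = 0; EF_Task 1 = 4
ES_Task 2 = 0; EF_Task 2 = 12
ES_Task 3 = 0; EF_Task 3 = 7
ES_Task 4 = max(EF_Task 1=4, EF_Task 3=7) = 7; EF_Task 4 = 7+14 = 21
ES_Task 5 = max(EF_Task 2=12, EF_Task 3=7) = 12; EF_Task 5 = 12+7 = 19
ES_Task 6 = max(EF_Task 1=4, EF_Task 2=12) = 12; EF_Task 6 = 12+7 = 19
ES_Task 7 = 12; EF_Task 7 = 12+9 = 21
ES_Task 8 = max(EF_Task 1=4, EF_Task 2=12) = 12; EF_Task 8 = 12+13 = 25
ES_Task 9 = 19; EF_Task 9 = 19+8 = 27
ES_Task 10 = max(EF_Task 3=7, EF_Task 4=21, EF_Task 5=19, EF_Task 7=21, EF_Task 8=25, EF_Task 9=27) = 27; EF_Task 10 = 27+4 = 31
Expected project duration μ = 31 days. Critical path: Task 2 → Task 6 → Task 9 → Task 10.

Backward pass:
LF_Task 10 = 31; LS_Task 10 = 31−4 = 27
LF_Task 9 = LS_Task 10 = 27; LS_Task 9 = 27−8 = 19
LF_Task 8 = LS_Task 10 = 27; LS_Task 8 = 27−13 = 14
LF_Task 7 = LS_Task 10 = 27; LS_Task 7 = 27−9 = 18
LF_Task 6 = LS_Task 9 = 19; LS_Task 6 = 19−7 = 12
LF_Task 5 = LS_Task 10 = 27; LS_Task 5 = 27−7 = 20
LF_Task 4 = LS_Task 10 = 27; LS_Task 4 = 27−14 = 13
LF_Task 3 = min(LS_Task 4=13, LS_Task 5=20, LS_Task 10=27) = 13; LS_Task 3 = 13−7 = 6
LF_Task 2 = min(LS_Task 5=20, LS_Task 6=12, LS_Task 7=18, LS_Task 8=14) = 12; LS_Task 2 = 12−12 = 0
LF_Task 1 = min(LS_Task 4=13, LS_Task 6=12, LS_Task 8=14) = 12; LS_Task 1 = 12−4 = 8
Slack_Task 4 = LS_Task 4 − ES_Task 4 = 13 − 7 = 6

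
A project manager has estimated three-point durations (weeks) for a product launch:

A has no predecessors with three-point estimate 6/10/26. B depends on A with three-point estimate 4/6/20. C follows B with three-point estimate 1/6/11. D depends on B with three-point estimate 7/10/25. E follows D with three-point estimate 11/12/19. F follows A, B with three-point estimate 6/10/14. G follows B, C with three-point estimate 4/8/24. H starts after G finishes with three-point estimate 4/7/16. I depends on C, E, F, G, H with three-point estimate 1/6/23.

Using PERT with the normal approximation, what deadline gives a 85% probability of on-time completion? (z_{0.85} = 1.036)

59.7 weeks

te_A = (6 + 4·10 + 26)/6 = 72/6 = 12; σ²_A = ((26−6)/6)² = 11.111
te_B = (4 + 4·6 + 20)/6 = 48/6 = 8; σ²_B = ((20−4)/6)² = 7.111
te_C = (1 + 4·6 + 11)/6 = 36/6 = 6; σ²_C = ((11−1)/6)² = 2.778
te_D = (7 + 4·10 + 25)/6 = 72/6 = 12; σ²_D = ((25−7)/6)² = 9.000
te_E = (11 + 4·12 + 19)/6 = 78/6 = 13; σ²_E = ((19−11)/6)² = 1.778
te_F = (6 + 4·10 + 14)/6 = 60/6 = 10; σ²_F = ((14−6)/6)² = 1.778
te_G = (4 + 4·8 + 24)/6 = 60/6 = 10; σ²_G = ((24−4)/6)² = 11.111
te_H = (4 + 4·7 + 16)/6 = 48/6 = 8; σ²_H = ((16−4)/6)² = 4.000
te_I = (1 + 4·6 + 23)/6 = 48/6 = 8; σ²_I = ((23−1)/6)² = 13.444

Forward pass:
ES_A = 0; EF_A = 12
ES_B = 12; EF_B = 12+8 = 20
ES_C = 20; EF_C = 20+6 = 26
ES_D = 20; EF_D = 20+12 = 32
ES_E = 32; EF_E = 32+13 = 45
ES_F = max(EF_A=12, EF_B=20) = 20; EF_F = 20+10 = 30
ES_G = max(EF_B=20, EF_C=26) = 26; EF_G = 26+10 = 36
ES_H = 36; EF_H = 36+8 = 44
ES_I = max(EF_C=26, EF_E=45, EF_F=30, EF_G=36, EF_H=44) = 45; EF_I = 45+8 = 53
Expected project duration μ = 53 weeks. Critical path: A → B → D → E → I.

Variance along critical path = 11.111 + 7.111 + 9.000 + 1.778 + 13.444 = 42.444; σ = 6.515 weeks.
D = μ + z·σ = 53 + 1.036·6.515 = 59.7 weeks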